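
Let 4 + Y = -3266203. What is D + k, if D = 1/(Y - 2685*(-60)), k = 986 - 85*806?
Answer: -209669245069/3105107 ≈ -67524.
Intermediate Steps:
Y = -3266207 (Y = -4 - 3266203 = -3266207)
k = -67524 (k = 986 - 68510 = -67524)
D = -1/3105107 (D = 1/(-3266207 - 2685*(-60)) = 1/(-3266207 + 161100) = 1/(-3105107) = -1/3105107 ≈ -3.2205e-7)
D + k = -1/3105107 - 67524 = -209669245069/3105107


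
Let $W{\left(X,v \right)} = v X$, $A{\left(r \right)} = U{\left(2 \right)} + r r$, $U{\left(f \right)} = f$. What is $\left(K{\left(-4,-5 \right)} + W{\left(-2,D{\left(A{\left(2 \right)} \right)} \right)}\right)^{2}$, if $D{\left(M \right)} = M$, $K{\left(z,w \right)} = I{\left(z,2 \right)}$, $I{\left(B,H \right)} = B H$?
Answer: $400$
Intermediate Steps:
$K{\left(z,w \right)} = 2 z$ ($K{\left(z,w \right)} = z 2 = 2 z$)
$A{\left(r \right)} = 2 + r^{2}$ ($A{\left(r \right)} = 2 + r r = 2 + r^{2}$)
$W{\left(X,v \right)} = X v$
$\left(K{\left(-4,-5 \right)} + W{\left(-2,D{\left(A{\left(2 \right)} \right)} \right)}\right)^{2} = \left(2 \left(-4\right) - 2 \left(2 + 2^{2}\right)\right)^{2} = \left(-8 - 2 \left(2 + 4\right)\right)^{2} = \left(-8 - 12\right)^{2} = \left(-20\right)^{2} = 400$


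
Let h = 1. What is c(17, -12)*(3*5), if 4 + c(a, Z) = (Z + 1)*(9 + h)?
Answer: -1710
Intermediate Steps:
c(a, Z) = 6 + 10*Z (c(a, Z) = -4 + (Z + 1)*(9 + 1) = -4 + (1 + Z)*10 = -4 + (10 + 10*Z) = 6 + 10*Z)
c(17, -12)*(3*5) = (6 + 10*(-12))*(3*5) = (6 - 120)*15 = -114*15 = -1710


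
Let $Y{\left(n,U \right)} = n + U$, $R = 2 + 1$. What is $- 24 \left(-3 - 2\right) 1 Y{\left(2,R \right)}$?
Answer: $600$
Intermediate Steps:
$R = 3$
$Y{\left(n,U \right)} = U + n$
$- 24 \left(-3 - 2\right) 1 Y{\left(2,R \right)} = - 24 \left(-3 - 2\right) 1 \left(3 + 2\right) = - 24 \left(\left(-5\right) 1\right) 5 = \left(-24\right) \left(-5\right) 5 = 120 \cdot 5 = 600$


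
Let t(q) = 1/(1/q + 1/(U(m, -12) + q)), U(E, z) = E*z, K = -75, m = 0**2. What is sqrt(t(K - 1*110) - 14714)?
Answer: I*sqrt(59226)/2 ≈ 121.68*I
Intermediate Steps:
m = 0
t(q) = q/2 (t(q) = 1/(1/q + 1/(0*(-12) + q)) = 1/(1/q + 1/(0 + q)) = 1/(1/q + 1/q) = 1/(2/q) = q/2)
sqrt(t(K - 1*110) - 14714) = sqrt((-75 - 1*110)/2 - 14714) = sqrt((-75 - 110)/2 - 14714) = sqrt((1/2)*(-185) - 14714) = sqrt(-185/2 - 14714) = sqrt(-29613/2) = I*sqrt(59226)/2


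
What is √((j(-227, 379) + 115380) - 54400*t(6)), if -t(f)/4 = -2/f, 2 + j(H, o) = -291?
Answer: √382983/3 ≈ 206.29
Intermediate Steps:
j(H, o) = -293 (j(H, o) = -2 - 291 = -293)
t(f) = 8/f (t(f) = -(-8)/f = 8/f)
√((j(-227, 379) + 115380) - 54400*t(6)) = √((-293 + 115380) - 435200/6) = √(115087 - 435200/6) = √(115087 - 54400*4/3) = √(115087 - 217600/3) = √(127661/3) = √382983/3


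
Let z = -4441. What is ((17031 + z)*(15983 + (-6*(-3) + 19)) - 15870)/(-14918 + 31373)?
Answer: 13445062/1097 ≈ 12256.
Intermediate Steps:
((17031 + z)*(15983 + (-6*(-3) + 19)) - 15870)/(-14918 + 31373) = ((17031 - 4441)*(15983 + (-6*(-3) + 19)) - 15870)/(-14918 + 31373) = (12590*(15983 + (18 + 19)) - 15870)/16455 = (12590*(15983 + 37) - 15870)*(1/16455) = (12590*16020 - 15870)*(1/16455) = (201691800 - 15870)*(1/16455) = 201675930*(1/16455) = 13445062/1097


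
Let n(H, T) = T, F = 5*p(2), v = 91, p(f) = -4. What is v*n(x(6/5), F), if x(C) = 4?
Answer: -1820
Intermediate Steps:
F = -20 (F = 5*(-4) = -20)
v*n(x(6/5), F) = 91*(-20) = -1820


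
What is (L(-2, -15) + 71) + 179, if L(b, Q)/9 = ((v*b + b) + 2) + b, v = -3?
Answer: 286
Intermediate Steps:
L(b, Q) = 18 - 9*b (L(b, Q) = 9*(((-3*b + b) + 2) + b) = 9*((-2*b + 2) + b) = 9*((2 - 2*b) + b) = 9*(2 - b) = 18 - 9*b)
(L(-2, -15) + 71) + 179 = ((18 - 9*(-2)) + 71) + 179 = ((18 + 18) + 71) + 179 = (36 + 71) + 179 = 107 + 179 = 286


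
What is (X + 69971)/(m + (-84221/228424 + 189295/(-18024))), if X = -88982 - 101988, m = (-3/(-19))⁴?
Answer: 1014399723027398211/91132989495547 ≈ 11131.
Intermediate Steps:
m = 81/130321 (m = (-3*(-1/19))⁴ = (3/19)⁴ = 81/130321 ≈ 0.00062154)
X = -190970
(X + 69971)/(m + (-84221/228424 + 189295/(-18024))) = (-190970 + 69971)/(81/130321 + (-84221/228424 + 189295/(-18024))) = -120999/(81/130321 + (-84221*1/228424 + 189295*(-1/18024))) = -120999/(81/130321 + (-84221/228424 - 189295/18024)) = -120999/(81/130321 - 699336256/64329909) = -120999/(-91132989495547/8383538070789) = -120999*(-8383538070789/91132989495547) = 1014399723027398211/91132989495547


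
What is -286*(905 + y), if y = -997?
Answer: 26312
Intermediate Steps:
-286*(905 + y) = -286*(905 - 997) = -286*(-92) = 26312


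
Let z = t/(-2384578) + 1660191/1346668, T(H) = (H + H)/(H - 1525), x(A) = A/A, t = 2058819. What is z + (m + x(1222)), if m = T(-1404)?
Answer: 1564111027955423/671836212957044 ≈ 2.3281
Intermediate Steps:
x(A) = 1
T(H) = 2*H/(-1525 + H) (T(H) = (2*H)/(-1525 + H) = 2*H/(-1525 + H))
m = 2808/2929 (m = 2*(-1404)/(-1525 - 1404) = 2*(-1404)/(-2929) = 2*(-1404)*(-1/2929) = 2808/2929 ≈ 0.95869)
z = 84736376379/229373920436 (z = 2058819/(-2384578) + 1660191/1346668 = 2058819*(-1/2384578) + 1660191*(1/1346668) = -294117/340654 + 1660191/1346668 = 84736376379/229373920436 ≈ 0.36942)
z + (m + x(1222)) = 84736376379/229373920436 + (2808/2929 + 1) = 84736376379/229373920436 + 5737/2929 = 1564111027955423/671836212957044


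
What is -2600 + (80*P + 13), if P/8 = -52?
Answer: -35867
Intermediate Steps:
P = -416 (P = 8*(-52) = -416)
-2600 + (80*P + 13) = -2600 + (80*(-416) + 13) = -2600 + (-33280 + 13) = -2600 - 33267 = -35867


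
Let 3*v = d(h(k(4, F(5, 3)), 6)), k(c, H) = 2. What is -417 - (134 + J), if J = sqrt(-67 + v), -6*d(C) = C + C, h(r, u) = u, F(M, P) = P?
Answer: -551 - I*sqrt(609)/3 ≈ -551.0 - 8.226*I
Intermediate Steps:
d(C) = -C/3 (d(C) = -(C + C)/6 = -C/3)
v = -2/3 (v = (-1/3*6)/3 = (1/3)*(-2) = -2/3 ≈ -0.66667)
J = I*sqrt(609)/3 (J = sqrt(-67 - 2/3) = sqrt(-203/3) = I*sqrt(609)/3 ≈ 8.226*I)
-417 - (134 + J) = -417 - (134 + I*sqrt(609)/3) = -417 + (-134 - I*sqrt(609)/3) = -551 - I*sqrt(609)/3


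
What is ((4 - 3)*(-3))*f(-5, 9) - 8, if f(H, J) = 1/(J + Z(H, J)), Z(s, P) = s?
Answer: -35/4 ≈ -8.7500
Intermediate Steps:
f(H, J) = 1/(H + J) (f(H, J) = 1/(J + H) = 1/(H + J))
((4 - 3)*(-3))*f(-5, 9) - 8 = ((4 - 3)*(-3))/(-5 + 9) - 8 = (1*(-3))/4 - 8 = -3*¼ - 8 = -¾ - 8 = -35/4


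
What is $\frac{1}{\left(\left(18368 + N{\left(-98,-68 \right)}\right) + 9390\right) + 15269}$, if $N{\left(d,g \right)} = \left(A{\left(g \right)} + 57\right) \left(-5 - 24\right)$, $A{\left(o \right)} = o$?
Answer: $\frac{1}{43346} \approx 2.307 \cdot 10^{-5}$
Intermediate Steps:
$N{\left(d,g \right)} = -1653 - 29 g$ ($N{\left(d,g \right)} = \left(g + 57\right) \left(-5 - 24\right) = \left(57 + g\right) \left(-29\right) = -1653 - 29 g$)
$\frac{1}{\left(\left(18368 + N{\left(-98,-68 \right)}\right) + 9390\right) + 15269} = \frac{1}{\left(\left(18368 - -319\right) + 9390\right) + 15269} = \frac{1}{\left(\left(18368 + \left(-1653 + 1972\right)\right) + 9390\right) + 15269} = \frac{1}{\left(\left(18368 + 319\right) + 9390\right) + 15269} = \frac{1}{\left(18687 + 9390\right) + 15269} = \frac{1}{28077 + 15269} = \frac{1}{43346}$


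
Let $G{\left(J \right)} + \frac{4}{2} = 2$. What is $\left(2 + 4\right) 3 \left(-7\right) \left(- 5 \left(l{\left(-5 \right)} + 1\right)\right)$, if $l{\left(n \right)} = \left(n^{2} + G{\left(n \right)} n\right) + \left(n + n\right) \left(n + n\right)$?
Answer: $79380$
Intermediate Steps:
$G{\left(J \right)} = 0$ ($G{\left(J \right)} = -2 + 2 = 0$)
$l{\left(n \right)} = 5 n^{2}$ ($l{\left(n \right)} = \left(n^{2} + 0 n\right) + \left(n + n\right) \left(n + n\right) = \left(n^{2} + 0\right) + 2 n 2 n = n^{2} + 4 n^{2} = 5 n^{2}$)
$\left(2 + 4\right) 3 \left(-7\right) \left(- 5 \left(l{\left(-5 \right)} + 1\right)\right) = \left(2 + 4\right) 3 \left(-7\right) \left(- 5 \left(5 \left(-5\right)^{2} + 1\right)\right) = 6 \cdot 3 \left(-7\right) \left(- 5 \left(5 \cdot 25 + 1\right)\right) = 18 \left(-7\right) \left(- 5 \left(125 + 1\right)\right) = - 126 \left(\left(-5\right) 126\right) = \left(-126\right) \left(-630\right) = 79380$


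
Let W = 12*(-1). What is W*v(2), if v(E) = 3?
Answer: -36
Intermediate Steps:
W = -12
W*v(2) = -12*3 = -36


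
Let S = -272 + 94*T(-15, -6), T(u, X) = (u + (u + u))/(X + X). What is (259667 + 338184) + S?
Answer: 1195863/2 ≈ 5.9793e+5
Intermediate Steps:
T(u, X) = 3*u/(2*X) (T(u, X) = (u + 2*u)/((2*X)) = (3*u)*(1/(2*X)) = 3*u/(2*X))
S = 161/2 (S = -272 + 94*((3/2)*(-15)/(-6)) = -272 + 94*((3/2)*(-15)*(-⅙)) = -272 + 94*(15/4) = -272 + 705/2 = 161/2 ≈ 80.500)
(259667 + 338184) + S = (259667 + 338184) + 161/2 = 597851 + 161/2 = 1195863/2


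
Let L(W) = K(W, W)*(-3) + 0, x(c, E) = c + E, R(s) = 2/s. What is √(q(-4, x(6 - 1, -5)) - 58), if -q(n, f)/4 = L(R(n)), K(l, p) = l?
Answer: 8*I ≈ 8.0*I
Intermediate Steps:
x(c, E) = E + c
L(W) = -3*W (L(W) = W*(-3) + 0 = -3*W + 0 = -3*W)
q(n, f) = 24/n (q(n, f) = -(-12)*2/n = -(-24)/n = 24/n)
√(q(-4, x(6 - 1, -5)) - 58) = √(24/(-4) - 58) = √(24*(-¼) - 58) = √(-6 - 58) = √(-64) = 8*I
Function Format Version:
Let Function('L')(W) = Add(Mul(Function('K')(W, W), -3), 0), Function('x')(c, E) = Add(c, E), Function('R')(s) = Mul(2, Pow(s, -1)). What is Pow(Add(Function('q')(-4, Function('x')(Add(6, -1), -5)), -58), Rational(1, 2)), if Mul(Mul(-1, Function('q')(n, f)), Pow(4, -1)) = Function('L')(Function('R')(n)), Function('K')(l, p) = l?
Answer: Mul(8, I) ≈ Mul(8.0000, I)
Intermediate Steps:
Function('x')(c, E) = Add(E, c)
Function('L')(W) = Mul(-3, W) (Function('L')(W) = Add(Mul(W, -3), 0) = Add(Mul(-3, W), 0) = Mul(-3, W))
Function('q')(n, f) = Mul(24, Pow(n, -1)) (Function('q')(n, f) = Mul(-4, Mul(-3, Mul(2, Pow(n, -1)))) = Mul(-4, Mul(-6, Pow(n, -1))) = Mul(24, Pow(n, -1)))
Pow(Add(Function('q')(-4, Function('x')(Add(6, -1), -5)), -58), Rational(1, 2)) = Pow(Add(Mul(24, Pow(-4, -1)), -58), Rational(1, 2)) = Pow(Add(Mul(24, Rational(-1, 4)), -58), Rational(1, 2)) = Pow(Add(-6, -58), Rational(1, 2)) = Pow(-64, Rational(1, 2)) = Mul(8, I)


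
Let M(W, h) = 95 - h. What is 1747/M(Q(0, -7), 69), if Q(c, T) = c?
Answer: 1747/26 ≈ 67.192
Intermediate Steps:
1747/M(Q(0, -7), 69) = 1747/(95 - 1*69) = 1747/(95 - 69) = 1747/26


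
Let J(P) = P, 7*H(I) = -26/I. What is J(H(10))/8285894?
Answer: -13/290006290 ≈ -4.4827e-8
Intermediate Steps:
H(I) = -26/(7*I) (H(I) = (-26/I)/7 = -26/(7*I))
J(H(10))/8285894 = -26/7/10/8285894 = -26/7*1/10*(1/8285894) = -13/35*1/8285894 = -13/290006290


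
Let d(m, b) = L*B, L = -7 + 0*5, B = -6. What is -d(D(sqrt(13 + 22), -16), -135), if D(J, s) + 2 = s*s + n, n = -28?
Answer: -42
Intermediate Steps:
L = -7 (L = -7 + 0 = -7)
D(J, s) = -30 + s**2 (D(J, s) = -2 + (s*s - 28) = -2 + (s**2 - 28) = -2 + (-28 + s**2) = -30 + s**2)
d(m, b) = 42 (d(m, b) = -7*(-6) = 42)
-d(D(sqrt(13 + 22), -16), -135) = -1*42 = -42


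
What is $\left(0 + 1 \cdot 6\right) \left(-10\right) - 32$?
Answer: $-92$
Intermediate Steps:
$\left(0 + 1 \cdot 6\right) \left(-10\right) - 32 = \left(0 + 6\right) \left(-10\right) - 32 = 6 \left(-10\right) - 32 = -60 - 32 = -92$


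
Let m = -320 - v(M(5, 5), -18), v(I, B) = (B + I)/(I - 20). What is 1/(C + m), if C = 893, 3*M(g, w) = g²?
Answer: 35/20026 ≈ 0.0017477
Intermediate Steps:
M(g, w) = g²/3
v(I, B) = (B + I)/(-20 + I)
m = -11229/35 (m = -320 - (-18 + (⅓)*5²)/(-20 + (⅓)*5²) = -320 - (-18 + (⅓)*25)/(-20 + (⅓)*25) = -320 - (-18 + 25/3)/(-20 + 25/3) = -320 - (-29)/((-35/3)*3) = -320 - (-3)*(-29)/(35*3) = -320 - 1*29/35 = -320 - 29/35 = -11229/35 ≈ -320.83)
1/(C + m) = 1/(893 - 11229/35) = 1/(20026/35) = 35/20026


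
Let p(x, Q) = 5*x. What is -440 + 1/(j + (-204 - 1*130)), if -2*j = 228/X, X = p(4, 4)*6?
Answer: -2947580/6699 ≈ -440.00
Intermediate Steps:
X = 120 (X = (5*4)*6 = 20*6 = 120)
j = -19/20 (j = -114/120 = -1/2*19/10 = -19/20 ≈ -0.95000)
-440 + 1/(j + (-204 - 1*130)) = -440 + 1/(-19/20 + (-204 - 1*130)) = -440 + 1/(-19/20 + (-204 - 130)) = -440 + 1/(-19/20 - 334) = -440 + 1/(-6699/20) = -440 - 20/6699 = -2947580/6699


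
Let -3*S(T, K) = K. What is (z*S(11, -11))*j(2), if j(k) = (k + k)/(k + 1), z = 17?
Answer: 748/9 ≈ 83.111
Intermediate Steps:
S(T, K) = -K/3
j(k) = 2*k/(1 + k) (j(k) = (2*k)/(1 + k) = 2*k/(1 + k))
(z*S(11, -11))*j(2) = (17*(-⅓*(-11)))*(2*2/(1 + 2)) = (17*(11/3))*(2*2/3) = 187*(2*2*(⅓))/3 = (187/3)*(4/3) = 748/9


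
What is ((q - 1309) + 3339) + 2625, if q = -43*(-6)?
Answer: 4913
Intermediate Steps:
q = 258
((q - 1309) + 3339) + 2625 = ((258 - 1309) + 3339) + 2625 = (-1051 + 3339) + 2625 = 2288 + 2625 = 4913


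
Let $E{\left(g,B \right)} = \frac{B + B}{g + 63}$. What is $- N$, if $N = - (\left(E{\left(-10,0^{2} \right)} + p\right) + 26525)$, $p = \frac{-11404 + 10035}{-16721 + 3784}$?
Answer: $\frac{343155294}{12937} \approx 26525.0$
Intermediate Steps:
$E{\left(g,B \right)} = \frac{2 B}{63 + g}$
$p = \frac{1369}{12937}$ ($p = - \frac{1369}{-12937} = \left(-1369\right) \left(- \frac{1}{12937}\right) = \frac{1369}{12937} \approx 0.10582$)
$N = - \frac{343155294}{12937}$ ($N = - (\left(\frac{2 \cdot 0^{2}}{63 - 10} + \frac{1369}{12937}\right) + 26525) = - (\left(2 \cdot 0 \cdot \frac{1}{53} + \frac{1369}{12937}\right) + 26525) = - (\left(0 + \frac{1369}{12937}\right) + 26525) = - (\frac{1369}{12937} + 26525) = \left(-1\right) \frac{343155294}{12937} = - \frac{343155294}{12937} \approx -26525.0$)
$- N = \left(-1\right) \left(- \frac{343155294}{12937}\right) = \frac{343155294}{12937}$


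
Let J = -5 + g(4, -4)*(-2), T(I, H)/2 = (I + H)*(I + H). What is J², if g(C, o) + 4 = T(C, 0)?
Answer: 3721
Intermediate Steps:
T(I, H) = 2*(H + I)² (T(I, H) = 2*((I + H)*(I + H)) = 2*((H + I)*(H + I)) = 2*(H + I)²)
g(C, o) = -4 + 2*C² (g(C, o) = -4 + 2*(0 + C)² = -4 + 2*C²)
J = -61 (J = -5 + (-4 + 2*4²)*(-2) = -5 + (-4 + 2*16)*(-2) = -5 + (-4 + 32)*(-2) = -5 + 28*(-2) = -5 - 56 = -61)
J² = (-61)² = 3721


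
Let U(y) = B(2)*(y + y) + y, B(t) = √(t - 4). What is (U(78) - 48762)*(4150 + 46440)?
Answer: -2462923560 + 7892040*I*√2 ≈ -2.4629e+9 + 1.1161e+7*I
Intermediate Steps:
B(t) = √(-4 + t)
U(y) = y + 2*I*y*√2 (U(y) = √(-4 + 2)*(y + y) + y = √(-2)*(2*y) + y = (I*√2)*(2*y) + y = 2*I*y*√2 + y = y + 2*I*y*√2)
(U(78) - 48762)*(4150 + 46440) = (78*(1 + 2*I*√2) - 48762)*(4150 + 46440) = ((78 + 156*I*√2) - 48762)*50590 = (-48684 + 156*I*√2)*50590 = -2462923560 + 7892040*I*√2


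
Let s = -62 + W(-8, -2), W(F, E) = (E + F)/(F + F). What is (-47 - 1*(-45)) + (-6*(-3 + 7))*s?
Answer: 1471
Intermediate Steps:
W(F, E) = (E + F)/(2*F) (W(F, E) = (E + F)/((2*F)) = (E + F)*(1/(2*F)) = (E + F)/(2*F))
s = -491/8 (s = -62 + (1/2)*(-2 - 8)/(-8) = -62 + (1/2)*(-1/8)*(-10) = -62 + 5/8 = -491/8 ≈ -61.375)
(-47 - 1*(-45)) + (-6*(-3 + 7))*s = (-47 - 1*(-45)) - 6*(-3 + 7)*(-491/8) = (-47 + 45) - 6*4*(-491/8) = -2 - 24*(-491/8) = -2 + 1473 = 1471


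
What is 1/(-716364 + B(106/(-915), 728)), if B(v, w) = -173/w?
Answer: -728/521513165 ≈ -1.3959e-6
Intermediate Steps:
1/(-716364 + B(106/(-915), 728)) = 1/(-716364 - 173/728) = 1/(-521513165/728) = -728/521513165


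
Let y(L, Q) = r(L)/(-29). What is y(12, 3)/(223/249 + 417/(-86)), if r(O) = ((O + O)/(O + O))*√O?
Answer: 42828*√3/2454995 ≈ 0.030216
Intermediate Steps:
r(O) = √O (r(O) = ((2*O)/((2*O)))*√O = ((2*O)*(1/(2*O)))*√O = 1*√O = √O)
y(L, Q) = -√L/29 (y(L, Q) = √L/(-29) = √L*(-1/29) = -√L/29)
y(12, 3)/(223/249 + 417/(-86)) = (-2*√3/29)/(223/249 + 417/(-86)) = (-2*√3/29)/(223*(1/249) + 417*(-1/86)) = (-2*√3/29)/(223/249 - 417/86) = (-2*√3/29)/(-84655/21414) = -2*√3/29*(-21414/84655) = 42828*√3/2454995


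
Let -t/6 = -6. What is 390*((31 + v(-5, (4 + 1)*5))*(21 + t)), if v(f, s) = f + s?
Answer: 1133730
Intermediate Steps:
t = 36 (t = -6*(-6) = 36)
390*((31 + v(-5, (4 + 1)*5))*(21 + t)) = 390*((31 + (-5 + (4 + 1)*5))*(21 + 36)) = 390*((31 + (-5 + 5*5))*57) = 390*((31 + (-5 + 25))*57) = 390*((31 + 20)*57) = 390*(51*57) = 390*2907 = 1133730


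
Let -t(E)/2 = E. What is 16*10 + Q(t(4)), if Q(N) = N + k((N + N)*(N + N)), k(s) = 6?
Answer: 158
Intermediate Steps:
t(E) = -2*E
Q(N) = 6 + N (Q(N) = N + 6 = 6 + N)
16*10 + Q(t(4)) = 16*10 + (6 - 2*4) = 160 + (6 - 8) = 160 - 2 = 158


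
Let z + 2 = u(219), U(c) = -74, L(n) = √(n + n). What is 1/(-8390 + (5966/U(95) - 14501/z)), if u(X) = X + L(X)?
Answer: -272642980252/2327844566761871 - 19851869*√438/4655689133523742 ≈ -0.00011721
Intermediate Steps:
L(n) = √2*√n (L(n) = √(2*n) = √2*√n)
u(X) = X + √2*√X
z = 217 + √438 (z = -2 + (219 + √2*√219) = -2 + (219 + √438) = 217 + √438 ≈ 237.93)
1/(-8390 + (5966/U(95) - 14501/z)) = 1/(-8390 + (5966/(-74) - 14501/(217 + √438))) = 1/(-8390 + (5966*(-1/74) - 14501/(217 + √438))) = 1/(-8390 + (-2983/37 - 14501/(217 + √438))) = 1/(-313413/37 - 14501/(217 + √438))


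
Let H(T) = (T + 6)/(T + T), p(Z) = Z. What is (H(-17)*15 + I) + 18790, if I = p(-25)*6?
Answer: 633925/34 ≈ 18645.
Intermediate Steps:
I = -150 (I = -25*6 = -150)
H(T) = (6 + T)/(2*T) (H(T) = (6 + T)/((2*T)) = (6 + T)*(1/(2*T)) = (6 + T)/(2*T))
(H(-17)*15 + I) + 18790 = (((1/2)*(6 - 17)/(-17))*15 - 150) + 18790 = (((1/2)*(-1/17)*(-11))*15 - 150) + 18790 = ((11/34)*15 - 150) + 18790 = (165/34 - 150) + 18790 = -4935/34 + 18790 = 633925/34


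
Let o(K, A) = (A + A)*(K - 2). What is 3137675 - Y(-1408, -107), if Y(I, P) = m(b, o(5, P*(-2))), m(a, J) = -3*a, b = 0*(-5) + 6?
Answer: 3137693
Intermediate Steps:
o(K, A) = 2*A*(-2 + K) (o(K, A) = (2*A)*(-2 + K) = 2*A*(-2 + K))
b = 6 (b = 0 + 6 = 6)
Y(I, P) = -18 (Y(I, P) = -3*6 = -18)
3137675 - Y(-1408, -107) = 3137675 - 1*(-18) = 3137675 + 18 = 3137693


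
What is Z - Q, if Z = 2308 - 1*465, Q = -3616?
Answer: 5459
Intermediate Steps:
Z = 1843 (Z = 2308 - 465 = 1843)
Z - Q = 1843 - 1*(-3616) = 1843 + 3616 = 5459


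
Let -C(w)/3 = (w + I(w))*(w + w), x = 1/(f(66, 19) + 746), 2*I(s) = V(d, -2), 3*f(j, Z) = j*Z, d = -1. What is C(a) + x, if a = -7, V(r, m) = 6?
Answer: -195551/1164 ≈ -168.00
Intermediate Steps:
f(j, Z) = Z*j/3 (f(j, Z) = (j*Z)/3 = (Z*j)/3 = Z*j/3)
I(s) = 3 (I(s) = (1/2)*6 = 3)
x = 1/1164 (x = 1/((1/3)*19*66 + 746) = 1/(418 + 746) = 1/1164 ≈ 0.00085911)
C(w) = -6*w*(3 + w) (C(w) = -3*(w + 3)*(w + w) = -3*(3 + w)*2*w = -6*w*(3 + w))
C(a) + x = -6*(-7)*(3 - 7) + 1/1164 = -6*(-7)*(-4) + 1/1164 = -168 + 1/1164 = -195551/1164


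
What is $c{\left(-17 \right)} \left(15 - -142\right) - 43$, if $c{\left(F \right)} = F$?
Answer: $-2712$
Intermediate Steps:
$c{\left(-17 \right)} \left(15 - -142\right) - 43 = - 17 \left(15 - -142\right) - 43 = - 17 \left(15 + 142\right) - 43 = \left(-17\right) 157 - 43 = -2669 - 43 = -2712$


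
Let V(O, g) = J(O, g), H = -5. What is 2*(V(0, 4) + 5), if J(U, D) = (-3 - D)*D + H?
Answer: -56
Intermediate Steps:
J(U, D) = -5 + D*(-3 - D) (J(U, D) = (-3 - D)*D - 5 = D*(-3 - D) - 5 = -5 + D*(-3 - D))
V(O, g) = -5 - g² - 3*g
2*(V(0, 4) + 5) = 2*((-5 - 1*4² - 3*4) + 5) = 2*((-5 - 1*16 - 12) + 5) = 2*((-5 - 16 - 12) + 5) = 2*(-33 + 5) = 2*(-28) = -56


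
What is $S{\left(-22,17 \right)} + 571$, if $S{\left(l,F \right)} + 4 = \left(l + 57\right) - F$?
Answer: $585$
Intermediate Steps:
$S{\left(l,F \right)} = 53 + l - F$ ($S{\left(l,F \right)} = -4 - \left(-57 + F - l\right) = -4 + \left(57 + l - F\right) = 53 + l - F$)
$S{\left(-22,17 \right)} + 571 = \left(53 - 22 - 17\right) + 571 = 14 + 571 = 585$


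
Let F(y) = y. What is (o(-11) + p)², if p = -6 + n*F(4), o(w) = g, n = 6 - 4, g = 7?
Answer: 81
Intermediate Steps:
n = 2
o(w) = 7
p = 2 (p = -6 + 2*4 = -6 + 8 = 2)
(o(-11) + p)² = (7 + 2)² = 9² = 81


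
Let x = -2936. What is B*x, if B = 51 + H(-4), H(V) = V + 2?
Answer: -143864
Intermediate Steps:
H(V) = 2 + V
B = 49 (B = 51 + (2 - 4) = 51 - 2 = 49)
B*x = 49*(-2936) = -143864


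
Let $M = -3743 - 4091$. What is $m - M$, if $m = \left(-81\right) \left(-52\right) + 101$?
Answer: $12147$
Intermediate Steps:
$m = 4313$ ($m = 4212 + 101 = 4313$)
$M = -7834$
$m - M = 4313 - -7834 = 4313 + 7834 = 12147$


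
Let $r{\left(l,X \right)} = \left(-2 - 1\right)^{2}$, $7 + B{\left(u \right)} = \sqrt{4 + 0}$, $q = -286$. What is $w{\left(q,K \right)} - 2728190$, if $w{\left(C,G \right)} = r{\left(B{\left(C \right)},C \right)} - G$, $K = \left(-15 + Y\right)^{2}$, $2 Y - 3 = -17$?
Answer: $-2728665$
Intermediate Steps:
$Y = -7$ ($Y = \frac{3}{2} + \frac{1}{2} \left(-17\right) = \frac{3}{2} - \frac{17}{2} = -7$)
$B{\left(u \right)} = -5$ ($B{\left(u \right)} = -7 + \sqrt{4 + 0} = -7 + \sqrt{4} = -7 + 2 = -5$)
$r{\left(l,X \right)} = 9$ ($r{\left(l,X \right)} = \left(-3\right)^{2} = 9$)
$K = 484$ ($K = \left(-15 - 7\right)^{2} = \left(-22\right)^{2} = 484$)
$w{\left(C,G \right)} = 9 - G$
$w{\left(q,K \right)} - 2728190 = \left(9 - 484\right) - 2728190 = -475 - 2728190 = -2728665$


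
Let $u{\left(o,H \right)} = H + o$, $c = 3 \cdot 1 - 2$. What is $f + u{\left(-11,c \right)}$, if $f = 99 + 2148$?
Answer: $2237$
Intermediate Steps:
$f = 2247$
$c = 1$ ($c = 3 - 2 = 1$)
$f + u{\left(-11,c \right)} = 2247 + \left(1 - 11\right) = 2247 - 10 = 2237$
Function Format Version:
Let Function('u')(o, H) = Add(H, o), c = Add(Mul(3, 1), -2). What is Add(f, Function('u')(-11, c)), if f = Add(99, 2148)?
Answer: 2237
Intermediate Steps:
f = 2247
c = 1 (c = Add(3, -2) = 1)
Add(f, Function('u')(-11, c)) = Add(2247, Add(1, -11)) = Add(2247, -10) = 2237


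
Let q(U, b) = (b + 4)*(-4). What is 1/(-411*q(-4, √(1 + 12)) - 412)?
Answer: 1541/714832 - 411*√13/714832 ≈ 8.2702e-5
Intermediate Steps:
q(U, b) = -16 - 4*b (q(U, b) = (4 + b)*(-4) = -16 - 4*b)
1/(-411*q(-4, √(1 + 12)) - 412) = 1/(-411*(-16 - 4*√(1 + 12)) - 412) = 1/(-411*(-16 - 4*√13) - 412) = 1/((6576 + 1644*√13) - 412) = 1/(6164 + 1644*√13)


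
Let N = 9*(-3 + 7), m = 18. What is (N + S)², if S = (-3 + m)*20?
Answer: 112896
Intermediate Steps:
N = 36 (N = 9*4 = 36)
S = 300 (S = (-3 + 18)*20 = 15*20 = 300)
(N + S)² = (36 + 300)² = 336² = 112896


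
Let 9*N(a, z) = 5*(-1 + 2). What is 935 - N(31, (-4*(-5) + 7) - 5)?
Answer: 8410/9 ≈ 934.44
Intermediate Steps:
N(a, z) = 5/9 (N(a, z) = (5*(-1 + 2))/9 = (5*1)/9 = (1/9)*5 = 5/9)
935 - N(31, (-4*(-5) + 7) - 5) = 935 - 1*5/9 = 935 - 5/9 = 8410/9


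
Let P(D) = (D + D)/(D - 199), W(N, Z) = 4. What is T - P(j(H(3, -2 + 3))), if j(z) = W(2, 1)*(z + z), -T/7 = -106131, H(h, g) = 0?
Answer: 742917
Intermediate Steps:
T = 742917 (T = -7*(-106131) = 742917)
j(z) = 8*z (j(z) = 4*(z + z) = 4*(2*z) = 8*z)
P(D) = 2*D/(-199 + D) (P(D) = (2*D)/(-199 + D) = 2*D/(-199 + D))
T - P(j(H(3, -2 + 3))) = 742917 - 2*8*0/(-199 + 8*0) = 742917 - 2*0/(-199 + 0) = 742917 - 2*0/(-199) = 742917 - 2*0*(-1)/199 = 742917 - 1*0 = 742917 + 0 = 742917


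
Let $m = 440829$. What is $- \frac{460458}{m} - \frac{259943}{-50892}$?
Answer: $\frac{3376177193}{830913684} \approx 4.0632$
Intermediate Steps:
$- \frac{460458}{m} - \frac{259943}{-50892} = - \frac{460458}{440829} - \frac{259943}{-50892} = \left(-460458\right) \frac{1}{440829} - - \frac{259943}{50892} = - \frac{17054}{16327} + \frac{259943}{50892} = \frac{3376177193}{830913684}$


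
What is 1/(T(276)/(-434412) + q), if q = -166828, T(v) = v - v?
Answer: -1/166828 ≈ -5.9942e-6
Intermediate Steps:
T(v) = 0
1/(T(276)/(-434412) + q) = 1/(0/(-434412) - 166828) = 1/(0*(-1/434412) - 166828) = 1/(0 - 166828) = 1/(-166828) = -1/166828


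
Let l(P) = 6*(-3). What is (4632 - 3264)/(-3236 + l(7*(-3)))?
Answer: -684/1627 ≈ -0.42041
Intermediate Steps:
l(P) = -18
(4632 - 3264)/(-3236 + l(7*(-3))) = (4632 - 3264)/(-3236 - 18) = 1368/(-3254) = 1368*(-1/3254) = -684/1627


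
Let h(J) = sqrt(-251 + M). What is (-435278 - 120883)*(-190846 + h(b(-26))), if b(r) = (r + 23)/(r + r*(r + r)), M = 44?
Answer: 106141102206 - 1668483*I*sqrt(23) ≈ 1.0614e+11 - 8.0018e+6*I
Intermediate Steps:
b(r) = (23 + r)/(r + 2*r**2) (b(r) = (23 + r)/(r + r*(2*r)) = (23 + r)/(r + 2*r**2))
h(J) = 3*I*sqrt(23) (h(J) = sqrt(-251 + 44) = sqrt(-207) = 3*I*sqrt(23))
(-435278 - 120883)*(-190846 + h(b(-26))) = (-435278 - 120883)*(-190846 + 3*I*sqrt(23)) = -556161*(-190846 + 3*I*sqrt(23)) = 106141102206 - 1668483*I*sqrt(23)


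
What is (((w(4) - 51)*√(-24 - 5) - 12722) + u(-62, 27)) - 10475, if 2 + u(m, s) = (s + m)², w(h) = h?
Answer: -21974 - 47*I*√29 ≈ -21974.0 - 253.1*I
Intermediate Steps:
u(m, s) = -2 + (m + s)² (u(m, s) = -2 + (s + m)² = -2 + (m + s)²)
(((w(4) - 51)*√(-24 - 5) - 12722) + u(-62, 27)) - 10475 = (((4 - 51)*√(-24 - 5) - 12722) + (-2 + (-62 + 27)²)) - 10475 = ((-47*I*√29 - 12722) + (-2 + (-35)²)) - 10475 = ((-47*I*√29 - 12722) + (-2 + 1225)) - 10475 = ((-47*I*√29 - 12722) + 1223) - 10475 = ((-12722 - 47*I*√29) + 1223) - 10475 = (-11499 - 47*I*√29) - 10475 = -21974 - 47*I*√29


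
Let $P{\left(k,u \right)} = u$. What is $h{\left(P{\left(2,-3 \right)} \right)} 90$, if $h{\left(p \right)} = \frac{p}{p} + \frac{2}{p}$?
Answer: $30$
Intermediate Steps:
$h{\left(p \right)} = 1 + \frac{2}{p}$
$h{\left(P{\left(2,-3 \right)} \right)} 90 = \frac{2 - 3}{-3} \cdot 90 = \left(- \frac{1}{3}\right) \left(-1\right) 90 = \frac{1}{3} \cdot 90 = 30$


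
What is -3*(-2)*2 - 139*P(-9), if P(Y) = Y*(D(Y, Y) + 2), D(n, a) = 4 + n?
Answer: -3741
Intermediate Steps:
P(Y) = Y*(6 + Y) (P(Y) = Y*((4 + Y) + 2) = Y*(6 + Y))
-3*(-2)*2 - 139*P(-9) = -3*(-2)*2 - (-1251)*(6 - 9) = 6*2 - (-1251)*(-3) = 12 - 139*27 = 12 - 3753 = -3741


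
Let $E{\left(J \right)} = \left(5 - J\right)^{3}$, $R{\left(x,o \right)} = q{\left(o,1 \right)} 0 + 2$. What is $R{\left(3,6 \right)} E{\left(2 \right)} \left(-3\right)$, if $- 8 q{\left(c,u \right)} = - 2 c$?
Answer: $-162$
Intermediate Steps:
$q{\left(c,u \right)} = \frac{c}{4}$ ($q{\left(c,u \right)} = - \frac{\left(-2\right) c}{8} = \frac{c}{4}$)
$R{\left(x,o \right)} = 2$ ($R{\left(x,o \right)} = \frac{o}{4} \cdot 0 + 2 = 0 + 2 = 2$)
$R{\left(3,6 \right)} E{\left(2 \right)} \left(-3\right) = 2 \left(- \left(-5 + 2\right)^{3}\right) \left(-3\right) = 2 \left(- \left(-3\right)^{3}\right) \left(-3\right) = 2 \left(\left(-1\right) \left(-27\right)\right) \left(-3\right) = 2 \cdot 27 \left(-3\right) = 54 \left(-3\right) = -162$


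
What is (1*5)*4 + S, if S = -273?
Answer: -253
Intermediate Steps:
(1*5)*4 + S = (1*5)*4 - 273 = 5*4 - 273 = 20 - 273 = -253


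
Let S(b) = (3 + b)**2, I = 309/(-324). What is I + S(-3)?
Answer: -103/108 ≈ -0.95370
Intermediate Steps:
I = -103/108 (I = 309*(-1/324) = -103/108 ≈ -0.95370)
I + S(-3) = -103/108 + (3 - 3)**2 = -103/108 + 0**2 = -103/108 + 0 = -103/108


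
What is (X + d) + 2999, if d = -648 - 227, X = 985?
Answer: 3109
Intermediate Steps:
d = -875
(X + d) + 2999 = (985 - 875) + 2999 = 110 + 2999 = 3109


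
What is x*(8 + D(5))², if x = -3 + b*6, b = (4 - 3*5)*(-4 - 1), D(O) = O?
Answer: 55263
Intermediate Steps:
b = 55 (b = (4 - 15)*(-5) = -11*(-5) = 55)
x = 327 (x = -3 + 55*6 = -3 + 330 = 327)
x*(8 + D(5))² = 327*(8 + 5)² = 327*13² = 327*169 = 55263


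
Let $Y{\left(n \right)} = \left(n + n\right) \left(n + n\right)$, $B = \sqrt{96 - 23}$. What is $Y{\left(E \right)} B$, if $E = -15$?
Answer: $900 \sqrt{73} \approx 7689.6$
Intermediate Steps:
$B = \sqrt{73} \approx 8.544$
$Y{\left(n \right)} = 4 n^{2}$ ($Y{\left(n \right)} = 2 n 2 n = 4 n^{2}$)
$Y{\left(E \right)} B = 4 \left(-15\right)^{2} \sqrt{73} = 4 \cdot 225 \sqrt{73} = 900 \sqrt{73}$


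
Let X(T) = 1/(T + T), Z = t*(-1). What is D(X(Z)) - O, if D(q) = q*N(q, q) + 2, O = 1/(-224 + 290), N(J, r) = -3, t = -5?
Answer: 278/165 ≈ 1.6848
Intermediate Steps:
Z = 5 (Z = -5*(-1) = 5)
X(T) = 1/(2*T)
O = 1/66 ≈ 0.015152
D(q) = 2 - 3*q (D(q) = q*(-3) + 2 = -3*q + 2 = 2 - 3*q)
D(X(Z)) - O = (2 - 3/(2*5)) - 1*1/66 = (2 - 3/(2*5)) - 1/66 = (2 - 3*⅒) - 1/66 = (2 - 3/10) - 1/66 = 17/10 - 1/66 = 278/165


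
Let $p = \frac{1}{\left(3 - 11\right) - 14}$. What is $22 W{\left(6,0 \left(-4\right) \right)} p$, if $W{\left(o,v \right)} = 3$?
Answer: $-3$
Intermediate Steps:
$p = - \frac{1}{22}$ ($p = \frac{1}{-8 - 14} = \frac{1}{-22} = - \frac{1}{22} \approx -0.045455$)
$22 W{\left(6,0 \left(-4\right) \right)} p = 22 \cdot 3 \left(- \frac{1}{22}\right) = 66 \left(- \frac{1}{22}\right) = -3$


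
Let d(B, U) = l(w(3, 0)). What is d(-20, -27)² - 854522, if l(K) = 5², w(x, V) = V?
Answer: -853897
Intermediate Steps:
l(K) = 25
d(B, U) = 25
d(-20, -27)² - 854522 = 25² - 854522 = 625 - 854522 = -853897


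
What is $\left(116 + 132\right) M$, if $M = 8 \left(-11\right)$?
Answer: $-21824$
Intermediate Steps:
$M = -88$
$\left(116 + 132\right) M = \left(116 + 132\right) \left(-88\right) = 248 \left(-88\right) = -21824$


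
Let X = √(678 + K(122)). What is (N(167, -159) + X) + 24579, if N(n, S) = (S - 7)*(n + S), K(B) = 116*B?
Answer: 23251 + √14830 ≈ 23373.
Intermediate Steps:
N(n, S) = (-7 + S)*(S + n)
X = √14830 (X = √(678 + 116*122) = √(678 + 14152) = √14830 ≈ 121.78)
(N(167, -159) + X) + 24579 = (((-159)² - 7*(-159) - 7*167 - 159*167) + √14830) + 24579 = ((25281 + 1113 - 1169 - 26553) + √14830) + 24579 = (-1328 + √14830) + 24579 = 23251 + √14830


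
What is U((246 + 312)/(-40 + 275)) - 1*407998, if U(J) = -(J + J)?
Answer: -95880646/235 ≈ -4.0800e+5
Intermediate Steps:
U(J) = -2*J
U((246 + 312)/(-40 + 275)) - 1*407998 = -2*(246 + 312)/(-40 + 275) - 1*407998 = -1116/235 - 407998 = -95880646/235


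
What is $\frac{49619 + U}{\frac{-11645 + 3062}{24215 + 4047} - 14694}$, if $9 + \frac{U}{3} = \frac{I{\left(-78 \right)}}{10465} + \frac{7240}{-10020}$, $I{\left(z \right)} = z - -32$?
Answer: $- \frac{8191811154992}{2427372452295} \approx -3.3748$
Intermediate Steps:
$I{\left(z \right)} = 32 + z$ ($I{\left(z \right)} = z + 32 = 32 + z$)
$U = - \frac{2217307}{75985}$ ($U = -27 + 3 \left(\frac{32 - 78}{10465} + \frac{7240}{-10020}\right) = -27 + 3 \left(\left(-46\right) \frac{1}{10465} + 7240 \left(- \frac{1}{10020}\right)\right) = -27 + 3 \left(- \frac{2}{455} - \frac{362}{501}\right) = -27 + 3 \left(- \frac{165712}{227955}\right) = -27 - \frac{165712}{75985} = - \frac{2217307}{75985} \approx -29.181$)
$\frac{49619 + U}{\frac{-11645 + 3062}{24215 + 4047} - 14694} = \frac{49619 - \frac{2217307}{75985}}{\frac{-11645 + 3062}{24215 + 4047} - 14694} = \frac{3768082408}{75985 \left(- \frac{8583}{28262} - 14694\right)} = \frac{3768082408}{75985 \left(- \frac{415290411}{28262}\right)} = \frac{3768082408}{75985} \left(- \frac{28262}{415290411}\right) = - \frac{8191811154992}{2427372452295}$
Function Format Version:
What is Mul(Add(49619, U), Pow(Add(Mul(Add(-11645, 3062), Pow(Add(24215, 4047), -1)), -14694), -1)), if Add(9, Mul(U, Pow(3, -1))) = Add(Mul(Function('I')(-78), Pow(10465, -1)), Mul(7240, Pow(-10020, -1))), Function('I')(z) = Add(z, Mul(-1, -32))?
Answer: Rational(-8191811154992, 2427372452295) ≈ -3.3748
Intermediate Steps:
Function('I')(z) = Add(32, z) (Function('I')(z) = Add(z, 32) = Add(32, z))
U = Rational(-2217307, 75985) (U = Add(-27, Mul(3, Add(Mul(Add(32, -78), Pow(10465, -1)), Mul(7240, Pow(-10020, -1))))) = Add(-27, Mul(3, Add(Mul(-46, Rational(1, 10465)), Mul(7240, Rational(-1, 10020))))) = Add(-27, Mul(3, Add(Rational(-2, 455), Rational(-362, 501)))) = Add(-27, Mul(3, Rational(-165712, 227955))) = Add(-27, Rational(-165712, 75985)) = Rational(-2217307, 75985) ≈ -29.181)
Mul(Add(49619, U), Pow(Add(Mul(Add(-11645, 3062), Pow(Add(24215, 4047), -1)), -14694), -1)) = Mul(Add(49619, Rational(-2217307, 75985)), Pow(Add(Mul(Add(-11645, 3062), Pow(Add(24215, 4047), -1)), -14694), -1)) = Mul(Rational(3768082408, 75985), Pow(Add(Mul(-8583, Pow(28262, -1)), -14694), -1)) = Mul(Rational(3768082408, 75985), Pow(Add(Mul(-8583, Rational(1, 28262)), -14694), -1)) = Mul(Rational(3768082408, 75985), Pow(Add(Rational(-8583, 28262), -14694), -1)) = Mul(Rational(3768082408, 75985), Pow(Rational(-415290411, 28262), -1)) = Mul(Rational(3768082408, 75985), Rational(-28262, 415290411)) = Rational(-8191811154992, 2427372452295)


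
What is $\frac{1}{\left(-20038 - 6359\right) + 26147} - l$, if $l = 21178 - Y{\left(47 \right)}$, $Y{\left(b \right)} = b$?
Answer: $- \frac{5282751}{250} \approx -21131.0$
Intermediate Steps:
$l = 21131$ ($l = 21178 - 47 = 21131$)
$\frac{1}{\left(-20038 - 6359\right) + 26147} - l = \frac{1}{\left(-20038 - 6359\right) + 26147} - 21131 = \frac{1}{-26397 + 26147} - 21131 = \frac{1}{-250} - 21131 = - \frac{1}{250} - 21131 = - \frac{5282751}{250}$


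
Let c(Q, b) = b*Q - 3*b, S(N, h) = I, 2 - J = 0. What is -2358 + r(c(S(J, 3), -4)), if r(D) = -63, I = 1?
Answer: -2421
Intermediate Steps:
J = 2 (J = 2 - 1*0 = 2 + 0 = 2)
S(N, h) = 1
c(Q, b) = -3*b + Q*b (c(Q, b) = Q*b - 3*b = -3*b + Q*b)
-2358 + r(c(S(J, 3), -4)) = -2358 - 63 = -2421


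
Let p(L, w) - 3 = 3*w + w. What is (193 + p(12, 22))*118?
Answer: 33512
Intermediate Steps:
p(L, w) = 3 + 4*w (p(L, w) = 3 + (3*w + w) = 3 + 4*w)
(193 + p(12, 22))*118 = (193 + (3 + 4*22))*118 = (193 + (3 + 88))*118 = (193 + 91)*118 = 284*118 = 33512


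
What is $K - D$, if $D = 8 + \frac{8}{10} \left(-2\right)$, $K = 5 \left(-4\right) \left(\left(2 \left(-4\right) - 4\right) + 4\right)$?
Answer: $\frac{768}{5} \approx 153.6$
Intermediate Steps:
$K = 160$ ($K = - 20 \left(\left(-8 - 4\right) + 4\right) = - 20 \left(-12 + 4\right) = \left(-20\right) \left(-8\right) = 160$)
$D = \frac{32}{5}$ ($D = 8 + 8 \cdot \frac{1}{10} \left(-2\right) = 8 + \frac{4}{5} \left(-2\right) = 8 - \frac{8}{5} = \frac{32}{5} \approx 6.4$)
$K - D = 160 - \frac{32}{5} = \frac{768}{5}$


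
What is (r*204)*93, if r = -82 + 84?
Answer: 37944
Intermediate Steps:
r = 2
(r*204)*93 = (2*204)*93 = 408*93 = 37944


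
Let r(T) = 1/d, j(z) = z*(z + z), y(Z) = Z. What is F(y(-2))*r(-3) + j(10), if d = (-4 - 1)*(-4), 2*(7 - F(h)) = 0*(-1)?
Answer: 4007/20 ≈ 200.35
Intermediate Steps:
F(h) = 7 (F(h) = 7 - 0*(-1) = 7 - 1/2*0 = 7 + 0 = 7)
j(z) = 2*z**2 (j(z) = z*(2*z) = 2*z**2)
d = 20 (d = -5*(-4) = 20)
r(T) = 1/20
F(y(-2))*r(-3) + j(10) = 7*(1/20) + 2*10**2 = 7/20 + 2*100 = 7/20 + 200 = 4007/20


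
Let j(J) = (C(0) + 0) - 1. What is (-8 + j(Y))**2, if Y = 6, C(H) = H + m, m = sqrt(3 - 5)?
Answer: (9 - I*sqrt(2))**2 ≈ 79.0 - 25.456*I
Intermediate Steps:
m = I*sqrt(2) (m = sqrt(-2) = I*sqrt(2) ≈ 1.4142*I)
C(H) = H + I*sqrt(2)
j(J) = -1 + I*sqrt(2) (j(J) = ((0 + I*sqrt(2)) + 0) - 1 = (I*sqrt(2) + 0) - 1 = I*sqrt(2) - 1 = -1 + I*sqrt(2))
(-8 + j(Y))**2 = (-8 + (-1 + I*sqrt(2)))**2 = (-9 + I*sqrt(2))**2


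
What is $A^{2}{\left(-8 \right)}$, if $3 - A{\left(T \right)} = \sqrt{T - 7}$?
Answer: $\left(3 - i \sqrt{15}\right)^{2} \approx -6.0 - 23.238 i$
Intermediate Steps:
$A{\left(T \right)} = 3 - \sqrt{-7 + T}$ ($A{\left(T \right)} = 3 - \sqrt{T - 7} = 3 - \sqrt{-7 + T}$)
$A^{2}{\left(-8 \right)} = \left(3 - \sqrt{-7 - 8}\right)^{2} = \left(3 - \sqrt{-15}\right)^{2} = \left(3 - i \sqrt{15}\right)^{2}$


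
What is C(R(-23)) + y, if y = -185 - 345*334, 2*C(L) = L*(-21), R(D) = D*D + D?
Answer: -120728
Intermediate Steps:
R(D) = D + D² (R(D) = D² + D = D + D²)
C(L) = -21*L/2 (C(L) = (L*(-21))/2 = (-21*L)/2 = -21*L/2)
y = -115415 (y = -185 - 115230 = -115415)
C(R(-23)) + y = -(-483)*(1 - 23)/2 - 115415 = -(-483)*(-22)/2 - 115415 = -21/2*506 - 115415 = -5313 - 115415 = -120728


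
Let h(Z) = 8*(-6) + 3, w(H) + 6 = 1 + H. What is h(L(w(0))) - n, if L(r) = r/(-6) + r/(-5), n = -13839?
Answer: 13794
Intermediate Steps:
w(H) = -5 + H (w(H) = -6 + (1 + H) = -5 + H)
L(r) = -11*r/30 (L(r) = r*(-⅙) + r*(-⅕) = -r/6 - r/5 = -11*r/30)
h(Z) = -45 (h(Z) = -48 + 3 = -45)
h(L(w(0))) - n = -45 - 1*(-13839) = -45 + 13839 = 13794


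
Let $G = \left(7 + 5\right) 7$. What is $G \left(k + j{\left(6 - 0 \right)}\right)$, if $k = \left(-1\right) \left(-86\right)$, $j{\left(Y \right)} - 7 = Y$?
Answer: $8316$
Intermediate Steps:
$j{\left(Y \right)} = 7 + Y$
$G = 84$ ($G = 12 \cdot 7 = 84$)
$k = 86$
$G \left(k + j{\left(6 - 0 \right)}\right) = 84 \left(86 + \left(7 + \left(6 - 0\right)\right)\right) = 84 \left(86 + \left(7 + \left(6 + 0\right)\right)\right) = 84 \left(86 + \left(7 + 6\right)\right) = 84 \left(86 + 13\right) = 84 \cdot 99 = 8316$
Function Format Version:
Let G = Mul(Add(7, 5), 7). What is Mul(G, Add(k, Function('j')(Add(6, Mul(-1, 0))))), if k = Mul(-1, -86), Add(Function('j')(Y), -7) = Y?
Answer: 8316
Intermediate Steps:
Function('j')(Y) = Add(7, Y)
G = 84 (G = Mul(12, 7) = 84)
k = 86
Mul(G, Add(k, Function('j')(Add(6, Mul(-1, 0))))) = Mul(84, Add(86, Add(7, Add(6, Mul(-1, 0))))) = Mul(84, Add(86, Add(7, Add(6, 0)))) = Mul(84, Add(86, Add(7, 6))) = Mul(84, Add(86, 13)) = Mul(84, 99) = 8316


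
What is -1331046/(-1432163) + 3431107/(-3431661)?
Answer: -346205847035/4914697912743 ≈ -0.070443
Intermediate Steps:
-1331046/(-1432163) + 3431107/(-3431661) = -1331046*(-1/1432163) + 3431107*(-1/3431661) = 1331046/1432163 - 3431107/3431661 = -346205847035/4914697912743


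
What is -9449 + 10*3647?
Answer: 27021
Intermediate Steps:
-9449 + 10*3647 = -9449 + 36470 = 27021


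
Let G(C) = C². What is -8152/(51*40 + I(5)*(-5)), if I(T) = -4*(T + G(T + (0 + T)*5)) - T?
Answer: -8152/20165 ≈ -0.40426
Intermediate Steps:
I(T) = -144*T² - 5*T (I(T) = -4*(T + (T + (0 + T)*5)²) - T = -4*(T + (T + T*5)²) - T = -4*(T + (T + 5*T)²) - T = -4*(T + (6*T)²) - T = -4*(T + 36*T²) - T = (-144*T² - 4*T) - T = -144*T² - 5*T)
-8152/(51*40 + I(5)*(-5)) = -8152/(51*40 + (5*(-5 - 144*5))*(-5)) = -8152/(2040 + (5*(-5 - 720))*(-5)) = -8152/(2040 + (5*(-725))*(-5)) = -8152/(2040 - 3625*(-5)) = -8152/(2040 + 18125) = -8152/20165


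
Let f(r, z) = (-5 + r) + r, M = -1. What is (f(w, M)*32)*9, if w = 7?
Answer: 2592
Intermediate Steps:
f(r, z) = -5 + 2*r
(f(w, M)*32)*9 = ((-5 + 2*7)*32)*9 = ((-5 + 14)*32)*9 = (9*32)*9 = 288*9 = 2592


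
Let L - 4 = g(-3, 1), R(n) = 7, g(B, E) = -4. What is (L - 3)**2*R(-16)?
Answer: 63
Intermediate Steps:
L = 0 (L = 4 - 4 = 0)
(L - 3)**2*R(-16) = (0 - 3)**2*7 = (-3)**2*7 = 9*7 = 63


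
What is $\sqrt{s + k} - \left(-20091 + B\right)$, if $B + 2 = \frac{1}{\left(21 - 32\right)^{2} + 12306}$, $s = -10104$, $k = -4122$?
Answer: $\frac{249695710}{12427} + i \sqrt{14226} \approx 20093.0 + 119.27 i$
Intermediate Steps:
$B = - \frac{24853}{12427}$ ($B = -2 + \frac{1}{\left(21 - 32\right)^{2} + 12306} = -2 + \frac{1}{\left(-11\right)^{2} + 12306} = -2 + \frac{1}{121 + 12306} = -2 + \frac{1}{12427} = - \frac{24853}{12427} \approx -1.9999$)
$\sqrt{s + k} - \left(-20091 + B\right) = \sqrt{-10104 - 4122} - \left(-20091 - \frac{24853}{12427}\right) = \sqrt{-14226} - - \frac{249695710}{12427} = i \sqrt{14226} + \frac{249695710}{12427} = \frac{249695710}{12427} + i \sqrt{14226}$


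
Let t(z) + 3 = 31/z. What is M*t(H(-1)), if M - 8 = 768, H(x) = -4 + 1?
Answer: -31040/3 ≈ -10347.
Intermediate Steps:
H(x) = -3
t(z) = -3 + 31/z
M = 776 (M = 8 + 768 = 776)
M*t(H(-1)) = 776*(-3 + 31/(-3)) = 776*(-3 + 31*(-1/3)) = 776*(-3 - 31/3) = 776*(-40/3) = -31040/3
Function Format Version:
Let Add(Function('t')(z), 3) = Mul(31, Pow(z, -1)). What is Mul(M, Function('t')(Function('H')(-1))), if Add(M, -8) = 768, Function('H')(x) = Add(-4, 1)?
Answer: Rational(-31040, 3) ≈ -10347.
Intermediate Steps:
Function('H')(x) = -3
Function('t')(z) = Add(-3, Mul(31, Pow(z, -1)))
M = 776 (M = Add(8, 768) = 776)
Mul(M, Function('t')(Function('H')(-1))) = Mul(776, Add(-3, Mul(31, Pow(-3, -1)))) = Mul(776, Add(-3, Mul(31, Rational(-1, 3)))) = Mul(776, Add(-3, Rational(-31, 3))) = Mul(776, Rational(-40, 3)) = Rational(-31040, 3)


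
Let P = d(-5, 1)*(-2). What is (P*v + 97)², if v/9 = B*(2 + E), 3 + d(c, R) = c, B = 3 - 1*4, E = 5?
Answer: 829921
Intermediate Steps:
B = -1 (B = 3 - 4 = -1)
d(c, R) = -3 + c
P = 16 (P = (-3 - 5)*(-2) = -8*(-2) = 16)
v = -63 (v = 9*(-(2 + 5)) = 9*(-1*7) = 9*(-7) = -63)
(P*v + 97)² = (16*(-63) + 97)² = (-1008 + 97)² = (-911)² = 829921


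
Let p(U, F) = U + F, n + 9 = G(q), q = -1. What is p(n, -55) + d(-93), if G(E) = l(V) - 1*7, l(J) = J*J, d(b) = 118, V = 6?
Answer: 83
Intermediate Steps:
l(J) = J**2
G(E) = 29 (G(E) = 6**2 - 1*7 = 36 - 7 = 29)
n = 20 (n = -9 + 29 = 20)
p(U, F) = F + U
p(n, -55) + d(-93) = (-55 + 20) + 118 = -35 + 118 = 83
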